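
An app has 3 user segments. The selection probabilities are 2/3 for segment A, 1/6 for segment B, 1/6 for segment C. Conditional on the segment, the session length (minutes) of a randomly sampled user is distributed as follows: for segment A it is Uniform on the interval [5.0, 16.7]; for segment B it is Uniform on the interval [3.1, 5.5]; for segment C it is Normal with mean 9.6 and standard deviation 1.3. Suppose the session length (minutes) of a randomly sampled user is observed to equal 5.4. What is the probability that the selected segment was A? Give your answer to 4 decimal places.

0.4497

Likelihoods f(5.4 | ·): A: 0.0854701; B: 0.416667; C: 0.00166116.
Posterior ∝ prior × likelihood. Numerator for A: 0.666667·0.0854701 = 0.0569801.
Normalizing constant: 0.666667·0.0854701 + 0.166667·0.416667 + 0.166667·0.00166116 = 0.126701.
P(A | observation) = 0.0569801 / 0.126701 = 0.449719.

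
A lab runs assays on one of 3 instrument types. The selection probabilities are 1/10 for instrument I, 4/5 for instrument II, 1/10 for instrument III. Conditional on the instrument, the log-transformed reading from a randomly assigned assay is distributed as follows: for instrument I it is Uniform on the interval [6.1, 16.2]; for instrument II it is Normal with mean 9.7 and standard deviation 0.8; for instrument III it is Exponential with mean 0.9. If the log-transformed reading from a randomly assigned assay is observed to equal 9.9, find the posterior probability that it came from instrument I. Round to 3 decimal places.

0.025

Likelihoods f(9.9 | ·): I: 0.0990099; II: 0.483335; III: 1.85574e-05.
Posterior ∝ prior × likelihood. Numerator for I: 0.1·0.0990099 = 0.00990099.
Normalizing constant: 0.1·0.0990099 + 0.8·0.483335 + 0.1·1.85574e-05 = 0.396571.
P(I | observation) = 0.00990099 / 0.396571 = 0.0249665.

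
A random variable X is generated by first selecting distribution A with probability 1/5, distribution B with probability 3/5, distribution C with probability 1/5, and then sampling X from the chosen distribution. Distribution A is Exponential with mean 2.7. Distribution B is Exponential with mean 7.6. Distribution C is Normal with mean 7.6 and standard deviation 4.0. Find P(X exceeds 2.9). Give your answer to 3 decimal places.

0.654

Conditional on each component, P(X > 2.9): A: 0.341614; B: 0.682782; C: 0.880003.
By total probability, P(X > 2.9) = 0.2·0.341614 + 0.6·0.682782 + 0.2·0.880003 = 0.653993.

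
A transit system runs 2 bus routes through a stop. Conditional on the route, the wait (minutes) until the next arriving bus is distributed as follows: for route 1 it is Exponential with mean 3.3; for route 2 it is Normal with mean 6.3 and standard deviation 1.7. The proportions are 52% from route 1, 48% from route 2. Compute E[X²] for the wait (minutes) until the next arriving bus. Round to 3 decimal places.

For each component E[X²] = Var + (mean)², giving 1: 21.78; 2: 42.58.
Overall E[X²] = 0.52·21.78 + 0.48·42.58 = 31.764.

31.764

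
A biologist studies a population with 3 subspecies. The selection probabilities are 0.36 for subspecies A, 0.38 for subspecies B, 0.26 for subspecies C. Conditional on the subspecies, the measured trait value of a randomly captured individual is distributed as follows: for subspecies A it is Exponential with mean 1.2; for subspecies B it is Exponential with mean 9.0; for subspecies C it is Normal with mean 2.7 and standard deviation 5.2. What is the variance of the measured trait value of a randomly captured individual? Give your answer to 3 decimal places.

Per component, A: μ=1.2, E[X²]=2.88; B: μ=9, E[X²]=162; C: μ=2.7, E[X²]=34.33.
E[X] = 0.36·1.2 + 0.38·9 + 0.26·2.7 = 4.554.
E[X²] = 0.36·2.88 + 0.38·162 + 0.26·34.33 = 71.5226.
Var(X) = E[X²] − (E[X])² = 71.5226 − 20.7389 = 50.7837.

50.784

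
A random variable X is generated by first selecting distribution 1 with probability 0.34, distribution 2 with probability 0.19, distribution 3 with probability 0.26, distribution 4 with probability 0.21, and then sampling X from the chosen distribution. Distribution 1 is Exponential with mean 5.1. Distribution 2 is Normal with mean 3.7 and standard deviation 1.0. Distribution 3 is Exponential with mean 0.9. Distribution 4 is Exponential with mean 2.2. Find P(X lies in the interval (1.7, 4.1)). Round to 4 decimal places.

Conditional on each component, P(1.7 < X < 4.1): 1: 0.268961; 2: 0.632672; 3: 0.140731; 4: 0.306644.
By total probability, P(1.7 < X < 4.1) = 0.34·0.268961 + 0.19·0.632672 + 0.26·0.140731 + 0.21·0.306644 = 0.31264.

0.3126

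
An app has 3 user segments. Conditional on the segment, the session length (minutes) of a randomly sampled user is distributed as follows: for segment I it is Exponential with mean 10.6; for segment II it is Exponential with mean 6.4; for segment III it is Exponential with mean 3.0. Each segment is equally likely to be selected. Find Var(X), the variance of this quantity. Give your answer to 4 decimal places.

Per component, I: μ=10.6, E[X²]=224.72; II: μ=6.4, E[X²]=81.92; III: μ=3, E[X²]=18.
E[X] = 0.333333·10.6 + 0.333333·6.4 + 0.333333·3 = 6.66667.
E[X²] = 0.333333·224.72 + 0.333333·81.92 + 0.333333·18 = 108.213.
Var(X) = E[X²] − (E[X])² = 108.213 − 44.4444 = 63.7689.

63.7689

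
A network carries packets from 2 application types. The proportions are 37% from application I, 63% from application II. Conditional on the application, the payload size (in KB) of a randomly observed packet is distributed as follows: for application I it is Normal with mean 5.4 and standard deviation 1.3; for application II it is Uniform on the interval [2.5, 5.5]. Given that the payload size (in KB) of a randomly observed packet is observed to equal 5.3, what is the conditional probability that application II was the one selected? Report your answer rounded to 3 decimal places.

0.650

Likelihoods f(5.3 | ·): I: 0.305972; II: 0.333333.
Posterior ∝ prior × likelihood. Numerator for II: 0.63·0.333333 = 0.21.
Normalizing constant: 0.37·0.305972 + 0.63·0.333333 = 0.32321.
P(II | observation) = 0.21 / 0.32321 = 0.649733.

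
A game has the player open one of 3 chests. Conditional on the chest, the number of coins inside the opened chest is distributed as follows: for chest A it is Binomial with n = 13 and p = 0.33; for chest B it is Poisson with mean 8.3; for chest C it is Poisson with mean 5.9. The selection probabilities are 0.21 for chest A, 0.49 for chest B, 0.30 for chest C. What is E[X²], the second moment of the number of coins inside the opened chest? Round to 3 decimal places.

For each component E[X²] = Var + (mean)², giving A: 21.2784; B: 77.19; C: 40.71.
Overall E[X²] = 0.21·21.2784 + 0.49·77.19 + 0.3·40.71 = 54.5046.

54.505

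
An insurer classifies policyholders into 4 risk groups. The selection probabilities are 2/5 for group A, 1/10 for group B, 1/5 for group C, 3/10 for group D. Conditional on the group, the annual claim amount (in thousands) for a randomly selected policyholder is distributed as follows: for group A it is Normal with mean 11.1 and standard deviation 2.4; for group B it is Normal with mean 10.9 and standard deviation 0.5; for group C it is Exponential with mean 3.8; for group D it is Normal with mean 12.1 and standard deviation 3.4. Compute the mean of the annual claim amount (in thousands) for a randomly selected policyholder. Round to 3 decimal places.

Component means — A: 11.1; B: 10.9; C: 3.8; D: 12.1.
E[X] = 0.4·11.1 + 0.1·10.9 + 0.2·3.8 + 0.3·12.1 = 9.92.

9.920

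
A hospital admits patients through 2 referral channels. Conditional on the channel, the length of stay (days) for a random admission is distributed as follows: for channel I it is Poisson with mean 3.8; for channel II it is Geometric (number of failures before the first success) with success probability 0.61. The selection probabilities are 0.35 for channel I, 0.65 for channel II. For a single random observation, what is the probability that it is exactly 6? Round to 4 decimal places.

0.0341

Conditional on each channel, P(X = 6): I: 0.0935513; II: 0.00214643.
By total probability, P(X = 6) = 0.35·0.0935513 + 0.65·0.00214643 = 0.0341382.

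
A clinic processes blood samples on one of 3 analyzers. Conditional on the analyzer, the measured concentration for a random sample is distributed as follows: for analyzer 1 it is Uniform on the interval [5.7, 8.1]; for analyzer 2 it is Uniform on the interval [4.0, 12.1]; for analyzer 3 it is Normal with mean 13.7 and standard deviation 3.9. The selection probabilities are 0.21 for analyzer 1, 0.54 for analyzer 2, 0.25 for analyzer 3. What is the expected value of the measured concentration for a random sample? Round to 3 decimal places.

9.221

Component means — 1: 6.9; 2: 8.05; 3: 13.7.
E[X] = 0.21·6.9 + 0.54·8.05 + 0.25·13.7 = 9.221.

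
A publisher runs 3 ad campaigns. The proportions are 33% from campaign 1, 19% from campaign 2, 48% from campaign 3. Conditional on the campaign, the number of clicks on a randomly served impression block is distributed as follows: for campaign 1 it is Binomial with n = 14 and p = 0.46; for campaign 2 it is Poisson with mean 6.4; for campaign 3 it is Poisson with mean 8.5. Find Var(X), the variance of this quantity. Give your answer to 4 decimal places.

Per component, 1: μ=6.44, E[X²]=44.9512; 2: μ=6.4, E[X²]=47.36; 3: μ=8.5, E[X²]=80.75.
E[X] = 0.33·6.44 + 0.19·6.4 + 0.48·8.5 = 7.4212.
E[X²] = 0.33·44.9512 + 0.19·47.36 + 0.48·80.75 = 62.5923.
Var(X) = E[X²] − (E[X])² = 62.5923 − 55.0742 = 7.51809.

7.5181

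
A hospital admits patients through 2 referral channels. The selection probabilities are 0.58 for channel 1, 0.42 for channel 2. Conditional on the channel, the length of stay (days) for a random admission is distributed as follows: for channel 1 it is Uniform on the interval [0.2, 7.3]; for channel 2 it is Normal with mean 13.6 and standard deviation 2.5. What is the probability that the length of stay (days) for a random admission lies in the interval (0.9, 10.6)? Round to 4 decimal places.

Conditional on each channel, P(0.9 < X < 10.6): 1: 0.901408; 2: 0.115069.
By total probability, P(0.9 < X < 10.6) = 0.58·0.901408 + 0.42·0.115069 = 0.571146.

0.5711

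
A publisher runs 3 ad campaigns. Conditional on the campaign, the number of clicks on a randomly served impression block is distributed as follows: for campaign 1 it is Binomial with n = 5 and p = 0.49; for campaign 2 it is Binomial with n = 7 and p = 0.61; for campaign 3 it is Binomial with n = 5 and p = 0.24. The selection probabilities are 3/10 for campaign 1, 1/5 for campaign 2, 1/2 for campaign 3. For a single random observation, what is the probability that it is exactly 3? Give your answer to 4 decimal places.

Conditional on each campaign, P(X = 3): 1: 0.306005; 2: 0.183788; 3: 0.0798474.
By total probability, P(X = 3) = 0.3·0.306005 + 0.2·0.183788 + 0.5·0.0798474 = 0.168483.

0.1685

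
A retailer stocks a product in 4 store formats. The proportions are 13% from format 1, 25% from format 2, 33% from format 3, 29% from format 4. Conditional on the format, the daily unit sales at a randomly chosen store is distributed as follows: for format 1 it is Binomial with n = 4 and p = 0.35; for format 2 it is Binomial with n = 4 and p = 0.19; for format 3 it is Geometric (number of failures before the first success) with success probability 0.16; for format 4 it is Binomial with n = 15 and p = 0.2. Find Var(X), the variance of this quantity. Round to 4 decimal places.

15.0535

Per component, 1: μ=1.4, E[X²]=2.87; 2: μ=0.76, E[X²]=1.1932; 3: μ=5.25, E[X²]=60.375; 4: μ=3, E[X²]=11.4.
E[X] = 0.13·1.4 + 0.25·0.76 + 0.33·5.25 + 0.29·3 = 2.9745.
E[X²] = 0.13·2.87 + 0.25·1.1932 + 0.33·60.375 + 0.29·11.4 = 23.9012.
Var(X) = E[X²] − (E[X])² = 23.9012 − 8.84765 = 15.0535.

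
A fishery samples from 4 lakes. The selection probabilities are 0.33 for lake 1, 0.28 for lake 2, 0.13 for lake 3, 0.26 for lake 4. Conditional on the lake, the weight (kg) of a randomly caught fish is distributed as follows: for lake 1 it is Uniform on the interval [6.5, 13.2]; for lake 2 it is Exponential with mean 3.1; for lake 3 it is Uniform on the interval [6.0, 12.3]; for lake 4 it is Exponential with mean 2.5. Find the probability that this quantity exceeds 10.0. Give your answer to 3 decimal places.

0.221

Conditional on each lake, P(X > 10.0): 1: 0.477612; 2: 0.0397237; 3: 0.365079; 4: 0.0183156.
By total probability, P(X > 10.0) = 0.33·0.477612 + 0.28·0.0397237 + 0.13·0.365079 + 0.26·0.0183156 = 0.220957.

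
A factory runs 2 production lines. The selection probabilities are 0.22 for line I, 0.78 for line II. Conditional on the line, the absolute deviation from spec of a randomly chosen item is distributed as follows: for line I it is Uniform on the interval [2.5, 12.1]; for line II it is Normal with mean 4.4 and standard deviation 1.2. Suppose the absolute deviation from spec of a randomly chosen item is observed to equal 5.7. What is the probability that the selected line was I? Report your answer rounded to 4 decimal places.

0.1371

Likelihoods f(5.7 | ·): I: 0.104167; II: 0.184877.
Posterior ∝ prior × likelihood. Numerator for I: 0.22·0.104167 = 0.0229167.
Normalizing constant: 0.22·0.104167 + 0.78·0.184877 = 0.167121.
P(I | observation) = 0.0229167 / 0.167121 = 0.137127.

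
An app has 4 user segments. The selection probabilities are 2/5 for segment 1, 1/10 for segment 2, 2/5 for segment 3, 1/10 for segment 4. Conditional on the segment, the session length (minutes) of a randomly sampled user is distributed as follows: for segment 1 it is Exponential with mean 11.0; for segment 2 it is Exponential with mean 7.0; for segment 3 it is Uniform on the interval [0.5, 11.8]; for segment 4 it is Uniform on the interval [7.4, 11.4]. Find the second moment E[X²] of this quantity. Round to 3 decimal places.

For each component E[X²] = Var + (mean)², giving 1: 242; 2: 98; 3: 48.4633; 4: 89.6933.
Overall E[X²] = 0.4·242 + 0.1·98 + 0.4·48.4633 + 0.1·89.6933 = 134.955.

134.955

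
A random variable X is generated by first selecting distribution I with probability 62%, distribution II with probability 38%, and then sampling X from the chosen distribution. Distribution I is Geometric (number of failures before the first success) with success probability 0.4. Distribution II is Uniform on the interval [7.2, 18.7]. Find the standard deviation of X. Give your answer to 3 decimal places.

6.116

Per component, I: μ=1.5, E[X²]=6; II: μ=12.95, E[X²]=178.723.
E[X] = 0.62·1.5 + 0.38·12.95 = 5.851.
E[X²] = 0.62·6 + 0.38·178.723 = 71.6349.
Var(X) = E[X²] − (E[X])² = 71.6349 − 34.2342 = 37.4007.
SD(X) = √37.4007 = 6.11561.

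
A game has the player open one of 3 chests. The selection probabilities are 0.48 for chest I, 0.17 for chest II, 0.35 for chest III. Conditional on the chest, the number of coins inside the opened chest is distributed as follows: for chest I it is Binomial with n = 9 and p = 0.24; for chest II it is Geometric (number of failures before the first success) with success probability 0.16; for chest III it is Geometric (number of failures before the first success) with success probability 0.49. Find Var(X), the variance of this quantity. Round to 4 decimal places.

9.1533

Per component, I: μ=2.16, E[X²]=6.3072; II: μ=5.25, E[X²]=60.375; III: μ=1.04082, E[X²]=3.20741.
E[X] = 0.48·2.16 + 0.17·5.25 + 0.35·1.04082 = 2.29359.
E[X²] = 0.48·6.3072 + 0.17·60.375 + 0.35·3.20741 = 14.4138.
Var(X) = E[X²] − (E[X])² = 14.4138 − 5.26054 = 9.15327.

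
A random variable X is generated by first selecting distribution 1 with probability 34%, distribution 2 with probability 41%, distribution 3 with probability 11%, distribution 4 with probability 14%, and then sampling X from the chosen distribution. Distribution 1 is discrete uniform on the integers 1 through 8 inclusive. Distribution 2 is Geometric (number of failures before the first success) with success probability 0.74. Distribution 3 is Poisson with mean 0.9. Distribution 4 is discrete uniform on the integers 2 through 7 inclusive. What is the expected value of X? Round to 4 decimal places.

Component means — 1: 4.5; 2: 0.351351; 3: 0.9; 4: 4.5.
E[X] = 0.34·4.5 + 0.41·0.351351 + 0.11·0.9 + 0.14·4.5 = 2.40305.

2.4031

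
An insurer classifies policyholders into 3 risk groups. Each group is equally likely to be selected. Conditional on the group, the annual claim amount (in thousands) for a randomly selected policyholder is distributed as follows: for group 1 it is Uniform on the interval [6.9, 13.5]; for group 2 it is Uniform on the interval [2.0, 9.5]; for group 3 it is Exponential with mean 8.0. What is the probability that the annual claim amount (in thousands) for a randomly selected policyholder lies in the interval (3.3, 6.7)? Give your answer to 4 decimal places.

Conditional on each group, P(3.3 < X < 6.7): 1: 0; 2: 0.453333; 3: 0.229202.
By total probability, P(3.3 < X < 6.7) = 0.333333·0 + 0.333333·0.453333 + 0.333333·0.229202 = 0.227512.

0.2275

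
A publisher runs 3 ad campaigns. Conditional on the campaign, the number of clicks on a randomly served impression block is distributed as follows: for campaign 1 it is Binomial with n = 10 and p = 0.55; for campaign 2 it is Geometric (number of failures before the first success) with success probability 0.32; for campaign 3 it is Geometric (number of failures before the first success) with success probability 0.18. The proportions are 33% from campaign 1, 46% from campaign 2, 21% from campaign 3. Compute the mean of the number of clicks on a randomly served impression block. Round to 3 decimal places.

Component means — 1: 5.5; 2: 2.125; 3: 4.55556.
E[X] = 0.33·5.5 + 0.46·2.125 + 0.21·4.55556 = 3.74917.

3.749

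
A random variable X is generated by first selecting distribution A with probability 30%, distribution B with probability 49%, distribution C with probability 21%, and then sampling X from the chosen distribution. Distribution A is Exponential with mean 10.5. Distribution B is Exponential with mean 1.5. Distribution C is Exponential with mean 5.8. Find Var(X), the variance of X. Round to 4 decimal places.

Per component, A: μ=10.5, E[X²]=220.5; B: μ=1.5, E[X²]=4.5; C: μ=5.8, E[X²]=67.28.
E[X] = 0.3·10.5 + 0.49·1.5 + 0.21·5.8 = 5.103.
E[X²] = 0.3·220.5 + 0.49·4.5 + 0.21·67.28 = 82.4838.
Var(X) = E[X²] − (E[X])² = 82.4838 − 26.0406 = 56.4432.

56.4432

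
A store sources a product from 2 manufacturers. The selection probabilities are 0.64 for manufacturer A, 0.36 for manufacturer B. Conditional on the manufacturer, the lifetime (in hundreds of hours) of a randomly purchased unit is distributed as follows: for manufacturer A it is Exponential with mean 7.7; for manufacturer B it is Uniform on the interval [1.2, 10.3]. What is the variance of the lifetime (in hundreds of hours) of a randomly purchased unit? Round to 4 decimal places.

41.3060

Per component, A: μ=7.7, E[X²]=118.58; B: μ=5.75, E[X²]=39.9633.
E[X] = 0.64·7.7 + 0.36·5.75 = 6.998.
E[X²] = 0.64·118.58 + 0.36·39.9633 = 90.278.
Var(X) = E[X²] − (E[X])² = 90.278 − 48.972 = 41.306.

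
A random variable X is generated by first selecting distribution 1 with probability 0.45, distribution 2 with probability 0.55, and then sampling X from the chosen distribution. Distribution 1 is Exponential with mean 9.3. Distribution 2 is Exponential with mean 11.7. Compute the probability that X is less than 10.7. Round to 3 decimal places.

0.637

Conditional on each component, P(X < 10.7): 1: 0.683533; 2: 0.599295.
By total probability, P(X < 10.7) = 0.45·0.683533 + 0.55·0.599295 = 0.637202.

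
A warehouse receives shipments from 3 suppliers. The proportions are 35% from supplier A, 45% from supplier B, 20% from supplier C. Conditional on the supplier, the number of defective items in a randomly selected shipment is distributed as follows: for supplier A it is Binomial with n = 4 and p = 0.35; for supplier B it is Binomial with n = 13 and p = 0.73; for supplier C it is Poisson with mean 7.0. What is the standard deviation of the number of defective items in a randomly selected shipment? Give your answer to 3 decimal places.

3.992

Per component, A: μ=1.4, E[X²]=2.87; B: μ=9.49, E[X²]=92.6224; C: μ=7, E[X²]=56.
E[X] = 0.35·1.4 + 0.45·9.49 + 0.2·7 = 6.1605.
E[X²] = 0.35·2.87 + 0.45·92.6224 + 0.2·56 = 53.8846.
Var(X) = E[X²] − (E[X])² = 53.8846 − 37.9518 = 15.9328.
SD(X) = √15.9328 = 3.99159.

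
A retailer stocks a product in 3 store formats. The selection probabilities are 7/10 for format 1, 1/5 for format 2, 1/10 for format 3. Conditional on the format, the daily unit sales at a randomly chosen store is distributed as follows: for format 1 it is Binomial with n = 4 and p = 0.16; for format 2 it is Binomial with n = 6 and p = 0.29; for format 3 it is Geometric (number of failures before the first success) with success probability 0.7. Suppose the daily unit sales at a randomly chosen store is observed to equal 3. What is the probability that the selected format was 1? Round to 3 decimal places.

0.207

Likelihoods P(X=3 | ·): 1: 0.0137626; 2: 0.174582; 3: 0.0189.
Posterior ∝ prior × likelihood. Numerator for 1: 0.7·0.0137626 = 0.00963379.
Normalizing constant: 0.7·0.0137626 + 0.2·0.174582 + 0.1·0.0189 = 0.0464402.
P(1 | observation) = 0.00963379 / 0.0464402 = 0.207445.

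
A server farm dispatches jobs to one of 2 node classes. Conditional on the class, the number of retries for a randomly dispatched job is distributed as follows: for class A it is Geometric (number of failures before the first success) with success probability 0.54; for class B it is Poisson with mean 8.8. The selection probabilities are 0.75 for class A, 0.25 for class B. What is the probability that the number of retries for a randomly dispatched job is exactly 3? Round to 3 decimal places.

0.044

Conditional on each class, P(X = 3): A: 0.0525614; B: 0.0171201.
By total probability, P(X = 3) = 0.75·0.0525614 + 0.25·0.0171201 = 0.0437011.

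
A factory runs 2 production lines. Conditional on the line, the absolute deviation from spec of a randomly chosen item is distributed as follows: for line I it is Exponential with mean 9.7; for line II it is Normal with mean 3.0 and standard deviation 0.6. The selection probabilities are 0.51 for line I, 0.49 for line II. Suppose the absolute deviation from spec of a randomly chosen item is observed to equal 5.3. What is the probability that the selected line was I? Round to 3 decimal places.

Likelihoods f(5.3 | ·): I: 0.0596944; II: 0.000428451.
Posterior ∝ prior × likelihood. Numerator for I: 0.51·0.0596944 = 0.0304441.
Normalizing constant: 0.51·0.0596944 + 0.49·0.000428451 = 0.0306541.
P(I | observation) = 0.0304441 / 0.0306541 = 0.993151.

0.993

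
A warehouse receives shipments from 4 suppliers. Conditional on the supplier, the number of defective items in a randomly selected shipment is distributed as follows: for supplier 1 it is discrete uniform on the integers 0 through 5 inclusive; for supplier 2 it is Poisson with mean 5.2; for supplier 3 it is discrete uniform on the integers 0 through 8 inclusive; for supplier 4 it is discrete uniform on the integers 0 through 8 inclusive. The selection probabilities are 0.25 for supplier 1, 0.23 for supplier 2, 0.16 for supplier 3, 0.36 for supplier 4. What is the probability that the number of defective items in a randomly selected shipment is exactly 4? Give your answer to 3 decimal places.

Conditional on each supplier, P(X = 4): 1: 0.166667; 2: 0.168063; 3: 0.111111; 4: 0.111111.
By total probability, P(X = 4) = 0.25·0.166667 + 0.23·0.168063 + 0.16·0.111111 + 0.36·0.111111 = 0.138099.

0.138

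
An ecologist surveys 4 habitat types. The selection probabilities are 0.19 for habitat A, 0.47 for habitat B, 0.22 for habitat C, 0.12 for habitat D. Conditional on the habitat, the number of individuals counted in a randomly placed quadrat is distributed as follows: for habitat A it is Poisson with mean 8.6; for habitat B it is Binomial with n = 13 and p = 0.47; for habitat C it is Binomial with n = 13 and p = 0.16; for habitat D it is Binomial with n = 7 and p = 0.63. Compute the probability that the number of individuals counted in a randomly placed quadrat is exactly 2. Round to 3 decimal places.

0.080

Conditional on each habitat, P(X = 2): A: 0.00680823; B: 0.0159707; C: 0.293364; D: 0.0577975.
By total probability, P(X = 2) = 0.19·0.00680823 + 0.47·0.0159707 + 0.22·0.293364 + 0.12·0.0577975 = 0.0802756.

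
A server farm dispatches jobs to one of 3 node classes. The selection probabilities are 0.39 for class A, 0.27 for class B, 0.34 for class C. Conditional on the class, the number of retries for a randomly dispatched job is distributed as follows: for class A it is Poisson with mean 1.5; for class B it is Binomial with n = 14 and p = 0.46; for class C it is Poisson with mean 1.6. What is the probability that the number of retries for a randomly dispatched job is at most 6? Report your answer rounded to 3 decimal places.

0.868

Conditional on each class, P(X ≤ 6): A: 0.999074; B: 0.515684; C: 0.998664.
By total probability, P(X ≤ 6) = 0.39·0.999074 + 0.27·0.515684 + 0.34·0.998664 = 0.868419.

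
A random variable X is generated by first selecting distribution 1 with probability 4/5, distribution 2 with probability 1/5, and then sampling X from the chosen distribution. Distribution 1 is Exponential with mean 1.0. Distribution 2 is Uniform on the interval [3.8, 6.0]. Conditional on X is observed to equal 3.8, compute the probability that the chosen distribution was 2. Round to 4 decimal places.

0.8355

Likelihoods f(3.8 | ·): 1: 0.0223708; 2: 0.454545.
Posterior ∝ prior × likelihood. Numerator for 2: 0.2·0.454545 = 0.0909091.
Normalizing constant: 0.8·0.0223708 + 0.2·0.454545 = 0.108806.
P(2 | observation) = 0.0909091 / 0.108806 = 0.835518.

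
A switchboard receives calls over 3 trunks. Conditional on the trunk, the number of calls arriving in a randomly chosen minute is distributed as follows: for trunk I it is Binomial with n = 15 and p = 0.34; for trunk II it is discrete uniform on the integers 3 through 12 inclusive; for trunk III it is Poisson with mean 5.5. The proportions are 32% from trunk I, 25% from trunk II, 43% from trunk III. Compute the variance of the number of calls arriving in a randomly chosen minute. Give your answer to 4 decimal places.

Per component, I: μ=5.1, E[X²]=29.376; II: μ=7.5, E[X²]=64.5; III: μ=5.5, E[X²]=35.75.
E[X] = 0.32·5.1 + 0.25·7.5 + 0.43·5.5 = 5.872.
E[X²] = 0.32·29.376 + 0.25·64.5 + 0.43·35.75 = 40.8978.
Var(X) = E[X²] − (E[X])² = 40.8978 − 34.4804 = 6.41744.

6.4174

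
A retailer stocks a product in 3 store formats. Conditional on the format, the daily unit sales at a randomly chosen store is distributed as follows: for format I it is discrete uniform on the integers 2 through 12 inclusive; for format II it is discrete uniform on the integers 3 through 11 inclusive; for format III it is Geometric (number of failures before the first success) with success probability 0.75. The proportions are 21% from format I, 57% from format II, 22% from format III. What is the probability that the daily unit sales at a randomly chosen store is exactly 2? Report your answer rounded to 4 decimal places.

Conditional on each format, P(X = 2): I: 0.0909091; II: 0; III: 0.046875.
By total probability, P(X = 2) = 0.21·0.0909091 + 0.57·0 + 0.22·0.046875 = 0.0294034.

0.0294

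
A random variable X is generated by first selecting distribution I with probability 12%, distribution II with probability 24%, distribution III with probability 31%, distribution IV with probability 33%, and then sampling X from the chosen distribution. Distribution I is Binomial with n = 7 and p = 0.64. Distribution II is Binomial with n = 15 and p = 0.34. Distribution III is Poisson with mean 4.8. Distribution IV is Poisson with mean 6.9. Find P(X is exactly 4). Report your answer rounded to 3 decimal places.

Conditional on each component, P(X = 4): I: 0.273965; II: 0.188813; III: 0.182029; IV: 0.0951816.
By total probability, P(X = 4) = 0.12·0.273965 + 0.24·0.188813 + 0.31·0.182029 + 0.33·0.0951816 = 0.16603.

0.166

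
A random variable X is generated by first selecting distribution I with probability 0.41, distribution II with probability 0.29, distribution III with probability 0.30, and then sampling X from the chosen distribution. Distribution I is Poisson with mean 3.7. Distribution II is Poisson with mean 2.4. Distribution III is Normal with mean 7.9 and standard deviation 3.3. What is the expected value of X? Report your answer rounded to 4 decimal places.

4.5830

Component means — I: 3.7; II: 2.4; III: 7.9.
E[X] = 0.41·3.7 + 0.29·2.4 + 0.3·7.9 = 4.583.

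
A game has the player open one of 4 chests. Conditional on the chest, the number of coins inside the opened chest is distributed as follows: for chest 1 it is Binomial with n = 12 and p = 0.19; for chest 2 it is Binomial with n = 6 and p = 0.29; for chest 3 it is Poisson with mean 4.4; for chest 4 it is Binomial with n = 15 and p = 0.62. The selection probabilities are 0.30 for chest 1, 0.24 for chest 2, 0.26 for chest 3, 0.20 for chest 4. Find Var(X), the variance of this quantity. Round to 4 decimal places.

Per component, 1: μ=2.28, E[X²]=7.0452; 2: μ=1.74, E[X²]=4.263; 3: μ=4.4, E[X²]=23.76; 4: μ=9.3, E[X²]=90.024.
E[X] = 0.3·2.28 + 0.24·1.74 + 0.26·4.4 + 0.2·9.3 = 4.1056.
E[X²] = 0.3·7.0452 + 0.24·4.263 + 0.26·23.76 + 0.2·90.024 = 27.3191.
Var(X) = E[X²] − (E[X])² = 27.3191 − 16.856 = 10.4631.

10.4631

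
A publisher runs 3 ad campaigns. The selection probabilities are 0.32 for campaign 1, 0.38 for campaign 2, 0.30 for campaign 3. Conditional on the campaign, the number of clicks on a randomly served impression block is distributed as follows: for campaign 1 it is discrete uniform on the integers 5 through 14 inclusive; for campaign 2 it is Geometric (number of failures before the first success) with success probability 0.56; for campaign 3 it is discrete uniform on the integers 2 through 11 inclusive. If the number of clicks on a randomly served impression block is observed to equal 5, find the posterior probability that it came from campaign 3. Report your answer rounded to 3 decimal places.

0.458

Likelihoods P(X=5 | ·): 1: 0.1; 2: 0.00923531; 3: 0.1.
Posterior ∝ prior × likelihood. Numerator for 3: 0.3·0.1 = 0.03.
Normalizing constant: 0.32·0.1 + 0.38·0.00923531 + 0.3·0.1 = 0.0655094.
P(3 | observation) = 0.03 / 0.0655094 = 0.457949.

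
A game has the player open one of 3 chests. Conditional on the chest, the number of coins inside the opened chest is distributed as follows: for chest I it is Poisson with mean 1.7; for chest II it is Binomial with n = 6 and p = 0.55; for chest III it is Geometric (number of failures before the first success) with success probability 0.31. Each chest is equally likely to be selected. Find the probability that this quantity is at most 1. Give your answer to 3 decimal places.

0.362

Conditional on each chest, P(X ≤ 1): I: 0.493246; II: 0.069198; III: 0.5239.
By total probability, P(X ≤ 1) = 0.333333·0.493246 + 0.333333·0.069198 + 0.333333·0.5239 = 0.362115.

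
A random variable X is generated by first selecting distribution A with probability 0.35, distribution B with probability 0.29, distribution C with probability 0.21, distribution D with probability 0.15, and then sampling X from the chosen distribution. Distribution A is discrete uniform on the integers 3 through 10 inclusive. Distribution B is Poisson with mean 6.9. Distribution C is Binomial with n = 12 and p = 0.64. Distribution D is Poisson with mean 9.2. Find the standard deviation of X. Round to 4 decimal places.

Per component, A: μ=6.5, E[X²]=47.5; B: μ=6.9, E[X²]=54.51; C: μ=7.68, E[X²]=61.7472; D: μ=9.2, E[X²]=93.84.
E[X] = 0.35·6.5 + 0.29·6.9 + 0.21·7.68 + 0.15·9.2 = 7.2688.
E[X²] = 0.35·47.5 + 0.29·54.51 + 0.21·61.7472 + 0.15·93.84 = 59.4758.
Var(X) = E[X²] − (E[X])² = 59.4758 − 52.8355 = 6.64036.
SD(X) = √6.64036 = 2.57689.

2.5769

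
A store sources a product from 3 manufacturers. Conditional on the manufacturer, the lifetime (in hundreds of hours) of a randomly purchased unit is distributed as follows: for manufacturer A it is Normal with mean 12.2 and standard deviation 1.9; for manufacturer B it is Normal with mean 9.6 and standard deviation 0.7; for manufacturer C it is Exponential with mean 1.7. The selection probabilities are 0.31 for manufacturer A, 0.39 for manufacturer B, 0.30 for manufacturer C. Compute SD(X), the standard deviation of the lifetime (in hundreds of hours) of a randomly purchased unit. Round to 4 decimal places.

Per component, A: μ=12.2, E[X²]=152.45; B: μ=9.6, E[X²]=92.65; C: μ=1.7, E[X²]=5.78.
E[X] = 0.31·12.2 + 0.39·9.6 + 0.3·1.7 = 8.036.
E[X²] = 0.31·152.45 + 0.39·92.65 + 0.3·5.78 = 85.127.
Var(X) = E[X²] − (E[X])² = 85.127 − 64.5773 = 20.5497.
SD(X) = √20.5497 = 4.53318.

4.5332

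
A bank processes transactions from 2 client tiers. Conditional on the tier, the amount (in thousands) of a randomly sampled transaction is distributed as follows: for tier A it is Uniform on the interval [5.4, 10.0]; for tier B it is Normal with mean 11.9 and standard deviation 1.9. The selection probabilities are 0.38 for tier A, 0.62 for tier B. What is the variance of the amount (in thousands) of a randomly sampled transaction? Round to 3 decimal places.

Per component, A: μ=7.7, E[X²]=61.0533; B: μ=11.9, E[X²]=145.22.
E[X] = 0.38·7.7 + 0.62·11.9 = 10.304.
E[X²] = 0.38·61.0533 + 0.62·145.22 = 113.237.
Var(X) = E[X²] − (E[X])² = 113.237 − 106.172 = 7.06425.

7.064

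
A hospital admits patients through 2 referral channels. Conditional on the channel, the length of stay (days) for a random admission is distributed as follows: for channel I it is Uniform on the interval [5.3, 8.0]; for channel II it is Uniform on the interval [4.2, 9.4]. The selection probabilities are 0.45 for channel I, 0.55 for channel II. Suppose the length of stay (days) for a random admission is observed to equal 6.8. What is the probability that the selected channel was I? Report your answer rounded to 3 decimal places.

0.612

Likelihoods f(6.8 | ·): I: 0.37037; II: 0.192308.
Posterior ∝ prior × likelihood. Numerator for I: 0.45·0.37037 = 0.166667.
Normalizing constant: 0.45·0.37037 + 0.55·0.192308 = 0.272436.
P(I | observation) = 0.166667 / 0.272436 = 0.611765.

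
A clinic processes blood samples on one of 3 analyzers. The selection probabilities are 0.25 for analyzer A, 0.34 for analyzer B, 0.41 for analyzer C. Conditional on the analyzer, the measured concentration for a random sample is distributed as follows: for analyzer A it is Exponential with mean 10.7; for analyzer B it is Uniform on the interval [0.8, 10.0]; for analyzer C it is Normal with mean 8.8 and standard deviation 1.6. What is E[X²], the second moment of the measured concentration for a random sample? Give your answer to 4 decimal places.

For each component E[X²] = Var + (mean)², giving A: 228.98; B: 36.2133; C: 80.
Overall E[X²] = 0.25·228.98 + 0.34·36.2133 + 0.41·80 = 102.358.

102.3575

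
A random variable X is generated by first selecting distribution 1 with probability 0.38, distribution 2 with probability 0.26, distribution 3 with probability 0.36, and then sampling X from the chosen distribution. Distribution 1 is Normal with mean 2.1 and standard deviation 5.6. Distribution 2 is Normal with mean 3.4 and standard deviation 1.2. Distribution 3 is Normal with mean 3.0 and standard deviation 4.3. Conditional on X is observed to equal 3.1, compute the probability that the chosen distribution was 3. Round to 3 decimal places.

Likelihoods f(3.1 | ·): 1: 0.0701129; 2: 0.322223; 3: 0.0927522.
Posterior ∝ prior × likelihood. Numerator for 3: 0.36·0.0927522 = 0.0333908.
Normalizing constant: 0.38·0.0701129 + 0.26·0.322223 + 0.36·0.0927522 = 0.143812.
P(3 | observation) = 0.0333908 / 0.143812 = 0.232184.

0.232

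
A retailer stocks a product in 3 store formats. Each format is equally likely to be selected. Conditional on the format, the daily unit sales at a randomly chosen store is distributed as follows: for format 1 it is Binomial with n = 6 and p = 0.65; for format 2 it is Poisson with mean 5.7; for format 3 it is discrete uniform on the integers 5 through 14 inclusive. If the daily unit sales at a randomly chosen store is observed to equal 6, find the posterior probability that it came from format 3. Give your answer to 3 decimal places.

0.299

Likelihoods P(X=6 | ·): 1: 0.0754189; 2: 0.159382; 3: 0.1.
Posterior ∝ prior × likelihood. Numerator for 3: 0.333333·0.1 = 0.0333333.
Normalizing constant: 0.333333·0.0754189 + 0.333333·0.159382 + 0.333333·0.1 = 0.1116.
P(3 | observation) = 0.0333333 / 0.1116 = 0.298685.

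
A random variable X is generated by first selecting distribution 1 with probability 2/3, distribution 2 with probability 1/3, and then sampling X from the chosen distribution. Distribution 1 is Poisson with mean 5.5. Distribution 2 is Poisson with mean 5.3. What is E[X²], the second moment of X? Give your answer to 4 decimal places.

34.9633

For each component E[X²] = Var + (mean)², giving 1: 35.75; 2: 33.39.
Overall E[X²] = 0.666667·35.75 + 0.333333·33.39 = 34.9633.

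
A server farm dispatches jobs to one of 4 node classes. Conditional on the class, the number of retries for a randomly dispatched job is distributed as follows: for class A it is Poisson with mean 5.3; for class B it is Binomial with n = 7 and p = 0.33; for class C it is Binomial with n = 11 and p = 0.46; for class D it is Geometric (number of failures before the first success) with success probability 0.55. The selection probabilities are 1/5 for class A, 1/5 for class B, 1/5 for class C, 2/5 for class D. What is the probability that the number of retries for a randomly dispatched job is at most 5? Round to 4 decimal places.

0.8295

Conditional on each class, P(X ≤ 5): A: 0.563473; B: 0.993517; C: 0.607135; D: 0.991696.
By total probability, P(X ≤ 5) = 0.2·0.563473 + 0.2·0.993517 + 0.2·0.607135 + 0.4·0.991696 = 0.829504.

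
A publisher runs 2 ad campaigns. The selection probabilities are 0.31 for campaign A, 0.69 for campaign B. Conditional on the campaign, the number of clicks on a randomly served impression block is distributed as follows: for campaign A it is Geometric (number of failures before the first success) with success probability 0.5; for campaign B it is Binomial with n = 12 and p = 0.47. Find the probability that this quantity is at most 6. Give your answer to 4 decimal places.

Conditional on each campaign, P(X ≤ 6): A: 0.992188; B: 0.691104.
By total probability, P(X ≤ 6) = 0.31·0.992188 + 0.69·0.691104 = 0.78444.

0.7844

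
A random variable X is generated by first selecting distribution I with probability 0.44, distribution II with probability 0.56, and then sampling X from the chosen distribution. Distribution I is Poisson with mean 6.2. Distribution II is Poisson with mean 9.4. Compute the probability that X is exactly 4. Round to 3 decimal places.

Conditional on each component, P(X = 4): I: 0.124948; II: 0.0269111.
By total probability, P(X = 4) = 0.44·0.124948 + 0.56·0.0269111 = 0.0700474.

0.070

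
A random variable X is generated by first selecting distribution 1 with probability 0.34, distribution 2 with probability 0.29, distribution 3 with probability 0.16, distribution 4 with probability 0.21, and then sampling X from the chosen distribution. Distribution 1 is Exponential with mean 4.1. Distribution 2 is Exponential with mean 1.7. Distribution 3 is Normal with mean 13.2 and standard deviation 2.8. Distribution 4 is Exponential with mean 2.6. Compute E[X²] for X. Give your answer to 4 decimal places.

For each component E[X²] = Var + (mean)², giving 1: 33.62; 2: 5.78; 3: 182.08; 4: 13.52.
Overall E[X²] = 0.34·33.62 + 0.29·5.78 + 0.16·182.08 + 0.21·13.52 = 45.079.

45.0790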